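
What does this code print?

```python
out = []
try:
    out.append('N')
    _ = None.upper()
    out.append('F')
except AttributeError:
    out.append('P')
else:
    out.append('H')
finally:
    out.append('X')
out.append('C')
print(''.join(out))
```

Execution trace: 'N' (try body) → 'P' (except AttributeError) → 'X' (finally) → 'C' (after the try/except). Output: NPXC

Answer: NPXC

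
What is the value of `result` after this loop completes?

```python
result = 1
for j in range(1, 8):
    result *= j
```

7! = 5040
`result` takes the values: 1 → 2 → 6 → 24 → 120 → 720 → 5040

Answer: 5040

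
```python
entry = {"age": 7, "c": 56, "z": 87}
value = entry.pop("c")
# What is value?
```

Trace:
`entry = {"age": 7, "c": 56, "z": 87}` → entry = {'age': 7, 'c': 56, 'z': 87}
`value = entry.pop("c")` → entry = {'age': 7, 'z': 87}; value = 56
So value = 56

Answer: 56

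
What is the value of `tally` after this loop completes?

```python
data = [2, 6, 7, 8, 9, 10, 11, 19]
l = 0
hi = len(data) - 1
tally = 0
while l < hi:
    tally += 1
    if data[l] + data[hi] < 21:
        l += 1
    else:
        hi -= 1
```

Steps to find pair summing to 21
`tally` takes the values: 0 → 1 → 2 → 3 → 4 → 5 → 6 → 7

Answer: 7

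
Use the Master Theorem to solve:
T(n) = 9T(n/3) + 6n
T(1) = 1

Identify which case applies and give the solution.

a=9, b=3, f(n)=6n. log_3(9) = 2. Since c=1 < 2, Case 1 applies: T(n) = Θ(n^log_b(a)) = O(n^2).

Answer: O(n^2) - Case 1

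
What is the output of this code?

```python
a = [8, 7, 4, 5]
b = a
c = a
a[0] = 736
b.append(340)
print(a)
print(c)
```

Key concept: multiple aliases.
Step by step:
`a = [8, 7, 4, 5]` → a = [8, 7, 4, 5]
`b = a` → b = [8, 7, 4, 5] (same object as a)
`c = a` → c = [8, 7, 4, 5] (same object as a, b)
`a[0] = 736` → a = [736, 7, 4, 5] (same object as b, c); b = [736, 7, 4, 5] (same object as a, c); c = [736, 7, 4, 5] (same object as a, b)
`b.append(340)` → a = [736, 7, 4, 5, 340] (same object as b, c); b = [736, 7, 4, 5, 340] (same object as a, c); c = [736, 7, 4, 5, 340] (same object as a, b)
`print(a)` → prints [736, 7, 4, 5, 340]
`print(c)` → prints [736, 7, 4, 5, 340]

Answer:
[736, 7, 4, 5, 340]
[736, 7, 4, 5, 340]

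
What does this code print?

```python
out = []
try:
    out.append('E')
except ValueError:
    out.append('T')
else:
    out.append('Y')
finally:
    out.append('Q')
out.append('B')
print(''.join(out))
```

Execution trace: 'E' (try body, no exception) → 'Y' (else) → 'Q' (finally) → 'B' (after the try/except). Output: EYQB

Answer: EYQB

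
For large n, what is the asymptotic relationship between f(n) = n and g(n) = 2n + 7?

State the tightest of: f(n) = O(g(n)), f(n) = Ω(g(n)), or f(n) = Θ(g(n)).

n vs 2n + 7: f(n) = Θ(g(n)) — they are asymptotically equivalent (constant factors don't affect Θ).

Answer: f(n) = Θ(g(n)) — they are asymptotically equivalent (constant factors don't affect Θ).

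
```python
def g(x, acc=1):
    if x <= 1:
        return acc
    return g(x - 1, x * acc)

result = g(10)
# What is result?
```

Accumulator trace (n, acc): (10, 1) -> (9, 10) -> (8, 90) -> (7, 720) -> (6, 5040) -> (5, 30240) -> (4, 151200) -> (3, 604800) -> (2, 1814400) -> (1, 3628800) -> return 3628800

Answer: 3628800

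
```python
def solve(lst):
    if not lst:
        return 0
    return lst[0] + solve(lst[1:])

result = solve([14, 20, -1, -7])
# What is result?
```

14 + 20 + (-1) + (-7) + 0 = 26

Answer: 26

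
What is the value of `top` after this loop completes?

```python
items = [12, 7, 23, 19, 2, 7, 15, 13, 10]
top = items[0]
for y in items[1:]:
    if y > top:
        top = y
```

Maximum of [12, 7, 23, 19, 2, 7, 15, 13, 10]
`top` takes the values: 12 → 23

Answer: 23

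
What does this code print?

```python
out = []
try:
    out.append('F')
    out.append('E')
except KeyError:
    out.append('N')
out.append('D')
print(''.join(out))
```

Execution trace: 'F' (try body) → 'E' (try body, no exception) → 'D' (after the try/except). Output: FED

Answer: FED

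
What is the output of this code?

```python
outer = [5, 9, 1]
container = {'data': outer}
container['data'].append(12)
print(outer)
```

Key concept: dict holds reference to list.
Step by step:
`outer = [5, 9, 1]` → outer = [5, 9, 1]
`container = {'data': outer}` → container = {'data': [5, 9, 1]}
`container['data'].append(12)` → outer = [5, 9, 1, 12]; container = {'data': [5, 9, 1, 12]}
`print(outer)` → prints [5, 9, 1, 12]

Answer: [5, 9, 1, 12]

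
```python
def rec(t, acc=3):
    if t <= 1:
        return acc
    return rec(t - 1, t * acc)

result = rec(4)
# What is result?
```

Accumulator trace (n, acc): (4, 3) -> (3, 12) -> (2, 36) -> (1, 72) -> return 72

Answer: 72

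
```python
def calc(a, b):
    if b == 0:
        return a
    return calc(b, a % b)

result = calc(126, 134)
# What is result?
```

calc(126, 134) -> calc(134, 126) -> calc(126, 8) -> calc(8, 6) -> calc(6, 2) -> calc(2, 0) -> 2

Answer: 2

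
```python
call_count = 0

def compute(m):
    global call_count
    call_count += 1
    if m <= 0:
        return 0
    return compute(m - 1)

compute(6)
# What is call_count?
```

Linear recursion stepping by 1: 7 calls from m=6 down to ≤0.

Answer: 7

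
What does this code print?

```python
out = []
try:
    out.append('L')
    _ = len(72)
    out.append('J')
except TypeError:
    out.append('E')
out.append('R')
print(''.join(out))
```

Execution trace: 'L' (try body) → 'E' (except TypeError) → 'R' (after the try/except). Output: LER

Answer: LER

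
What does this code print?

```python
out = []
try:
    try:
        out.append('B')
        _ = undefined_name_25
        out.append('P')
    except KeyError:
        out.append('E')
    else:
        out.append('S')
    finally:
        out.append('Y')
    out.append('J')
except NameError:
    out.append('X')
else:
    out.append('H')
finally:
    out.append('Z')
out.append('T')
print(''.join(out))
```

Execution trace: 'B' (inner try body) → 'Y' (inner finally) → 'X' (except NameError) → 'Z' (finally) → 'T' (after the try/except). Output: BYXZT

Answer: BYXZT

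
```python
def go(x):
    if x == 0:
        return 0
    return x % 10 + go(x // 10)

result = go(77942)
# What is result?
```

Sum of digits of 77942: 2 + 4 + 9 + 7 + 7 = 29

Answer: 29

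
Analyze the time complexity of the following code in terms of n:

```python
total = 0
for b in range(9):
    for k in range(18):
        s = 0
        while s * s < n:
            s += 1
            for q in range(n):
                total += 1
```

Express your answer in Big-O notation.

Each loop level contributes: 1 × 1 × √n × n. Multiplying the contributions gives O(n√n).

Answer: O(n√n)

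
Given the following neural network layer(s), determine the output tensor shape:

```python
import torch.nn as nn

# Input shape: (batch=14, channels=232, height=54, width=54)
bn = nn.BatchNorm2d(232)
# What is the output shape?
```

Input: (14, 232, 54, 54) -> Output: (14, 232, 54, 54)

Answer: (14, 232, 54, 54)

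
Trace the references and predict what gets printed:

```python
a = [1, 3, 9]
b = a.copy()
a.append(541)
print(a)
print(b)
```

Key concept: list.copy() creates independent copy.
Step by step:
`a = [1, 3, 9]` → a = [1, 3, 9]
`b = a.copy()` → b = [1, 3, 9]
`a.append(541)` → a = [1, 3, 9, 541]
`print(a)` → prints [1, 3, 9, 541]
`print(b)` → prints [1, 3, 9]

Answer:
[1, 3, 9, 541]
[1, 3, 9]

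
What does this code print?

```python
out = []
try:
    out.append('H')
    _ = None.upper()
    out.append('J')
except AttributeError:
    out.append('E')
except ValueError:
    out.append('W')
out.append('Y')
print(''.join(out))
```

Execution trace: 'H' (try body) → 'E' (except AttributeError) → 'Y' (after the try/except). Output: HEY

Answer: HEY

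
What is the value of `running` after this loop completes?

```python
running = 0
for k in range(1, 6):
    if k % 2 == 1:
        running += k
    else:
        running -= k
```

Add odd, subtract even
`running` takes the values: 0 → 1 → -1 → 2 → -2 → 3

Answer: 3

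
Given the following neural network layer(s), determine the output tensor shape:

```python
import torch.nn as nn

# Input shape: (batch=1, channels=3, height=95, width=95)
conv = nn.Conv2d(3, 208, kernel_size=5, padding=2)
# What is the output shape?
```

Input: (1, 3, 95, 95) -> Output: (1, 208, 95, 95)

Answer: (1, 208, 95, 95)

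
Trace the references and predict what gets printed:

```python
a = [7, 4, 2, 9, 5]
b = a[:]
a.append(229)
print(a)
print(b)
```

Key concept: slice [:] creates copy.
Step by step:
`a = [7, 4, 2, 9, 5]` → a = [7, 4, 2, 9, 5]
`b = a[:]` → b = [7, 4, 2, 9, 5]
`a.append(229)` → a = [7, 4, 2, 9, 5, 229]
`print(a)` → prints [7, 4, 2, 9, 5, 229]
`print(b)` → prints [7, 4, 2, 9, 5]

Answer:
[7, 4, 2, 9, 5, 229]
[7, 4, 2, 9, 5]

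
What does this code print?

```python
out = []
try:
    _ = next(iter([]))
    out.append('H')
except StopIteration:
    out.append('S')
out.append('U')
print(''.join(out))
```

Execution trace: 'S' (except StopIteration) → 'U' (after the try/except). Output: SU

Answer: SU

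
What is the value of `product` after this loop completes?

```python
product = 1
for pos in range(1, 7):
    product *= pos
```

6! = 720
`product` takes the values: 1 → 2 → 6 → 24 → 120 → 720

Answer: 720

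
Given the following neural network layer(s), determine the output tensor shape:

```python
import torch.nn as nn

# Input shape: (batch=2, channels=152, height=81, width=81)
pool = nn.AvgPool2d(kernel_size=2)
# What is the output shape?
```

Input: (2, 152, 81, 81) -> Output: (2, 152, 40, 40)

Answer: (2, 152, 40, 40)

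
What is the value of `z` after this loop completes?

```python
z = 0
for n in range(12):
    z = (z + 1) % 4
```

Increment mod 4, 12 times = 0
`z` takes the values: 0 → 1 → 2 → 3 → 0 → 1 → 2 → 3 → 0 → 1 → 2 → 3 → 0

Answer: 0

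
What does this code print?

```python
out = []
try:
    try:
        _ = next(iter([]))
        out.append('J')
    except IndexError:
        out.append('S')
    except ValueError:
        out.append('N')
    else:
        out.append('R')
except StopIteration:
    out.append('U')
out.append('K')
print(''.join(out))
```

Execution trace: 'U' (outer except StopIteration) → 'K' (after the try/except). Output: UK

Answer: UK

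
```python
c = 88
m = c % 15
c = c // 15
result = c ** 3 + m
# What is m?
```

Trace:
`c = 88` → c = 88
`m = c % 15` → m = 13
`c = c // 15` → c = 5
`result = c ** 3 + m` → result = 138
So m = 13

Answer: 13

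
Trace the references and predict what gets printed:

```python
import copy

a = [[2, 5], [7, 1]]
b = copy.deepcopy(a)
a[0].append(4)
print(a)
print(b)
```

Key concept: deep copy is fully independent.
Step by step:
`a = [[2, 5], [7, 1]]` → a = [[2, 5], [7, 1]]
`b = copy.deepcopy(a)` → b = [[2, 5], [7, 1]]
`a[0].append(4)` → a = [[2, 5, 4], [7, 1]]
`print(a)` → prints [[2, 5, 4], [7, 1]]
`print(b)` → prints [[2, 5], [7, 1]]

Answer:
[[2, 5, 4], [7, 1]]
[[2, 5], [7, 1]]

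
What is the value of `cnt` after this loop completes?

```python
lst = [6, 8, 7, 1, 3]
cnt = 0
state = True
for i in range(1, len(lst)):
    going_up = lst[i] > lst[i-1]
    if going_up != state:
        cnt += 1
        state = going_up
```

Count direction changes in [6, 8, 7, 1, 3]
`cnt` takes the values: 0 → 1 → 2

Answer: 2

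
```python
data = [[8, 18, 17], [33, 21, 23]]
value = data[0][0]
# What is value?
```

Trace:
`data = [[8, 18, 17], [33, 21, 23]]` → data = [[8, 18, 17], [33, 21, 23]]
`value = data[0][0]` → value = 8
So value = 8

Answer: 8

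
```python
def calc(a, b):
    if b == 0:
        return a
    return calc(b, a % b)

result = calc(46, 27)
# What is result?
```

calc(46, 27) -> calc(27, 19) -> calc(19, 8) -> calc(8, 3) -> calc(3, 2) -> calc(2, 1) -> calc(1, 0) -> 1

Answer: 1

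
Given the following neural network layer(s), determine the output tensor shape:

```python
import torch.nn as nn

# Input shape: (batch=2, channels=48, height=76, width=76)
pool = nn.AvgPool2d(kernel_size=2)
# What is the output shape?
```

Input: (2, 48, 76, 76) -> Output: (2, 48, 38, 38)

Answer: (2, 48, 38, 38)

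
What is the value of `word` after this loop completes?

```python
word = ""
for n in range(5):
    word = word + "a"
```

Repeat 'a' 5 times
`word` takes the values: "" → "a" → "aa" → "aaa" → "aaaa" → "aaaaa"

Answer: "aaaaa"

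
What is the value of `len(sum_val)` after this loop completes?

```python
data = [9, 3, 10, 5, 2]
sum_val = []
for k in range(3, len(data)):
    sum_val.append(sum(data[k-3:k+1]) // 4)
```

Number of 4-element averages
`sum_val` takes the values: [] → [6] → [6, 5]
So `len(sum_val)` = 2

Answer: 2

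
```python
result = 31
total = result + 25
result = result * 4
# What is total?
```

Trace:
`result = 31` → result = 31
`total = result + 25` → total = 56
`result = result * 4` → result = 124
So total = 56

Answer: 56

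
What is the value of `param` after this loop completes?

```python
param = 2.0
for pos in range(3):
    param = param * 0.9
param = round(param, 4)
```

Exponential decay: 2.0 * 0.9^3
`param` takes the values: 2.0 → 1.8 → 1.62 → 1.458

Answer: 1.458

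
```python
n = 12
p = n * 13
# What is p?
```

Trace:
`n = 12` → n = 12
`p = n * 13` → p = 156
So p = 156

Answer: 156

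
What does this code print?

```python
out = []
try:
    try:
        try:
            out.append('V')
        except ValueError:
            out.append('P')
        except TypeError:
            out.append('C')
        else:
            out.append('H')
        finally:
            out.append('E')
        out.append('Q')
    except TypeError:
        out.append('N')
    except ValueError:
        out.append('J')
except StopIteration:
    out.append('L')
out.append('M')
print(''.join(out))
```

Execution trace: 'V' (inner try body, no exception) → 'H' (inner else) → 'E' (inner finally) → 'Q' (try body, no exception) → 'M' (after the try/except). Output: VHEQM

Answer: VHEQM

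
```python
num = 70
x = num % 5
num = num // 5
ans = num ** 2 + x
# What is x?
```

Trace:
`num = 70` → num = 70
`x = num % 5` → x = 0
`num = num // 5` → num = 14
`ans = num ** 2 + x` → ans = 196
So x = 0

Answer: 0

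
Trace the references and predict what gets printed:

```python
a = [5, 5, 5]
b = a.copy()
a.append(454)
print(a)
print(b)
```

Key concept: list.copy() creates independent copy.
Step by step:
`a = [5, 5, 5]` → a = [5, 5, 5]
`b = a.copy()` → b = [5, 5, 5]
`a.append(454)` → a = [5, 5, 5, 454]
`print(a)` → prints [5, 5, 5, 454]
`print(b)` → prints [5, 5, 5]

Answer:
[5, 5, 5, 454]
[5, 5, 5]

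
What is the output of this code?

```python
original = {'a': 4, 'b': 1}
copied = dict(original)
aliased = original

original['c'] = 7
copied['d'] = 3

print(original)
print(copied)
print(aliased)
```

Key concept: dict() creates copy, assignment creates alias.
Step by step:
`original = {'a': 4, 'b': 1}` → original = {'a': 4, 'b': 1}
`copied = dict(original)` → copied = {'a': 4, 'b': 1}
`aliased = original` → aliased = {'a': 4, 'b': 1} (same object as original)
`original['c'] = 7` → original = {'a': 4, 'b': 1, 'c': 7} (same object as aliased); aliased = {'a': 4, 'b': 1, 'c': 7} (same object as original)
`copied['d'] = 3` → copied = {'a': 4, 'b': 1, 'd': 3}
`print(original)` → prints {'a': 4, 'b': 1, 'c': 7}
`print(copied)` → prints {'a': 4, 'b': 1, 'd': 3}
`print(aliased)` → prints {'a': 4, 'b': 1, 'c': 7}

Answer:
{'a': 4, 'b': 1, 'c': 7}
{'a': 4, 'b': 1, 'd': 3}
{'a': 4, 'b': 1, 'c': 7}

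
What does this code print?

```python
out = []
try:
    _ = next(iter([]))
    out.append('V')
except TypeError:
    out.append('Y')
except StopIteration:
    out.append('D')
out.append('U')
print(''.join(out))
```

Execution trace: 'D' (except StopIteration) → 'U' (after the try/except). Output: DU

Answer: DU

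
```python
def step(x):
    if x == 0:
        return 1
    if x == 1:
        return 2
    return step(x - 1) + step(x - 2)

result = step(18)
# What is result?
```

Build up from base cases: step(0)=1, step(1)=2, step(2)=3, step(3)=5, step(4)=8, step(5)=13, step(6)=21, ..., step(18)=6765

Answer: 6765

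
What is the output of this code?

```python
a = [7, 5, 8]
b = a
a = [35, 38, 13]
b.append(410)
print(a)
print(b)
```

Key concept: rebinding vs mutation: a is rebound to a new list, b still points at the original.
Step by step:
`a = [7, 5, 8]` → a = [7, 5, 8]
`b = a` → b = [7, 5, 8] (same object as a)
`a = [35, 38, 13]` → a = [35, 38, 13]
`b.append(410)` → b = [7, 5, 8, 410]
`print(a)` → prints [35, 38, 13]
`print(b)` → prints [7, 5, 8, 410]

Answer:
[35, 38, 13]
[7, 5, 8, 410]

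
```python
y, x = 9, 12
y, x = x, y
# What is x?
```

Trace:
`y, x = 9, 12` → y = 9; x = 12
`y, x = x, y` → y = 12; x = 9
So x = 9

Answer: 9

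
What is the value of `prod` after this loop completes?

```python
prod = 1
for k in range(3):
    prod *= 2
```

2^3 = 8
`prod` takes the values: 1 → 2 → 4 → 8

Answer: 8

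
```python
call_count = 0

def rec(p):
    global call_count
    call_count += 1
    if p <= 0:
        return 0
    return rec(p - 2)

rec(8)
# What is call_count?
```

Linear recursion stepping by 2: 5 calls from p=8 down to ≤0.

Answer: 5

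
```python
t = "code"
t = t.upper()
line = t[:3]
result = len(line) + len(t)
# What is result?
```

Trace:
`t = "code"` → t = 'code'
`t = t.upper()` → t = 'CODE'
`line = t[:3]` → line = 'COD'
`result = len(line) + len(t)` → result = 7
So result = 7

Answer: 7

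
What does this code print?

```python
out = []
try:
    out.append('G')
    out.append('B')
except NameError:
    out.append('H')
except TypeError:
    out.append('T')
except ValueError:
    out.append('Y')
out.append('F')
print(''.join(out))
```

Execution trace: 'G' (try body) → 'B' (try body, no exception) → 'F' (after the try/except). Output: GBF

Answer: GBF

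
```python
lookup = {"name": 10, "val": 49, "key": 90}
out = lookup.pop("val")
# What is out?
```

Trace:
`lookup = {"name": 10, "val": 49, "key": 90}` → lookup = {'name': 10, 'val': 49, 'key': 90}
`out = lookup.pop("val")` → lookup = {'name': 10, 'key': 90}; out = 49
So out = 49

Answer: 49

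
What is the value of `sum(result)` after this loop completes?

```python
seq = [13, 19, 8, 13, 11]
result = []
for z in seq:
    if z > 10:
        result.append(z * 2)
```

Sum of doubled values > 10
`result` takes the values: [] → [26] → [26, 38] → [26, 38, 26] → [26, 38, 26, 22]
So `sum(result)` = 112

Answer: 112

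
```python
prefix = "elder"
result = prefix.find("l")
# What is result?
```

Trace:
`prefix = "elder"` → prefix = 'elder'
`result = prefix.find("l")` → result = 1
So result = 1

Answer: 1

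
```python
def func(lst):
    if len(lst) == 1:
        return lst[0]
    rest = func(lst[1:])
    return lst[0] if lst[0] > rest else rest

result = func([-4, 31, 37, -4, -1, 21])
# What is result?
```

Recursive max over [-4, 31, 37, -4, -1, 21] = 37

Answer: 37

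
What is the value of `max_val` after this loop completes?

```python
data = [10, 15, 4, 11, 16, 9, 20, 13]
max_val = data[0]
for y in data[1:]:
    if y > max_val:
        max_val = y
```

Maximum of [10, 15, 4, 11, 16, 9, 20, 13]
`max_val` takes the values: 10 → 15 → 16 → 20

Answer: 20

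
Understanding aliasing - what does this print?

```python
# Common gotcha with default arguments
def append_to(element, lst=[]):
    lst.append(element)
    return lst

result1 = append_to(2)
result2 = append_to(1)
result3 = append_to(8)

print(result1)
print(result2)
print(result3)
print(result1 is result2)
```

Key concept: mutable default argument gotcha.
Step by step:
`result1 = append_to(2)` → result1 = [2]
`result2 = append_to(1)` → result1 = [2, 1] (same object as result2); result2 = [2, 1] (same object as result1)
`result3 = append_to(8)` → result1 = [2, 1, 8] (same object as result2, result3); result2 = [2, 1, 8] (same object as result1, result3); result3 = [2, 1, 8] (same object as result1, result2)
`print(result1)` → prints [2, 1, 8]
`print(result2)` → prints [2, 1, 8]
`print(result3)` → prints [2, 1, 8]
`print(result1 is result2)` → prints True

Answer:
[2, 1, 8]
[2, 1, 8]
[2, 1, 8]
True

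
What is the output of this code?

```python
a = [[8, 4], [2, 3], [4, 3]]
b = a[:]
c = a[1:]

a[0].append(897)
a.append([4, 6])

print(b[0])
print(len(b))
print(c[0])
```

Key concept: slice with nested mutation.
Step by step:
`a = [[8, 4], [2, 3], [4, 3]]` → a = [[8, 4], [2, 3], [4, 3]]
`b = a[:]` → b = [[8, 4], [2, 3], [4, 3]]
`c = a[1:]` → c = [[2, 3], [4, 3]]
`a[0].append(897)` → a = [[8, 4, 897], [2, 3], [4, 3]]; b = [[8, 4, 897], [2, 3], [4, 3]]
`a.append([4, 6])` → a = [[8, 4, 897], [2, 3], [4, 3], [4, 6]]
`print(b[0])` → prints [8, 4, 897]
`print(len(b))` → prints 3
`print(c[0])` → prints [2, 3]

Answer:
[8, 4, 897]
3
[2, 3]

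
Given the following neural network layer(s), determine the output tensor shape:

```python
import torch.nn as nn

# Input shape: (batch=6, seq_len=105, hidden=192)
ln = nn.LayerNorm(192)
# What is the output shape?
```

Input: (6, 105, 192) -> Output: (6, 105, 192)

Answer: (6, 105, 192)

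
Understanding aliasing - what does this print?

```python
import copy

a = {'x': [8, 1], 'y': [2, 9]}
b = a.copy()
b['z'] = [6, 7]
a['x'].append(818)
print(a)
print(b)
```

Key concept: shallow copy of dict with mutable values.
Step by step:
`a = {'x': [8, 1], 'y': [2, 9]}` → a = {'x': [8, 1], 'y': [2, 9]}
`b = a.copy()` → b = {'x': [8, 1], 'y': [2, 9]}
`b['z'] = [6, 7]` → b = {'x': [8, 1], 'y': [2, 9], 'z': [6, 7]}
`a['x'].append(818)` → a = {'x': [8, 1, 818], 'y': [2, 9]}; b = {'x': [8, 1, 818], 'y': [2, 9], 'z': [6, 7]}
`print(a)` → prints {'x': [8, 1, 818], 'y': [2, 9]}
`print(b)` → prints {'x': [8, 1, 818], 'y': [2, 9], 'z': [6, 7]}

Answer:
{'x': [8, 1, 818], 'y': [2, 9]}
{'x': [8, 1, 818], 'y': [2, 9], 'z': [6, 7]}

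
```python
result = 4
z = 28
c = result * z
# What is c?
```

Trace:
`result = 4` → result = 4
`z = 28` → z = 28
`c = result * z` → c = 112
So c = 112

Answer: 112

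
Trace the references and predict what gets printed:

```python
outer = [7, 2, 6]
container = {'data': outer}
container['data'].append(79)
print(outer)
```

Key concept: dict holds reference to list.
Step by step:
`outer = [7, 2, 6]` → outer = [7, 2, 6]
`container = {'data': outer}` → container = {'data': [7, 2, 6]}
`container['data'].append(79)` → outer = [7, 2, 6, 79]; container = {'data': [7, 2, 6, 79]}
`print(outer)` → prints [7, 2, 6, 79]

Answer: [7, 2, 6, 79]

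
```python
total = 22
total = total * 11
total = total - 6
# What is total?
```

Trace:
`total = 22` → total = 22
`total = total * 11` → total = 242
`total = total - 6` → total = 236
So total = 236

Answer: 236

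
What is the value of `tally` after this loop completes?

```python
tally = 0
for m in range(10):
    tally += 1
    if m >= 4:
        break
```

Loop breaks when m reaches 4, tally is 5
`tally` takes the values: 0 → 1 → 2 → 3 → 4 → 5

Answer: 5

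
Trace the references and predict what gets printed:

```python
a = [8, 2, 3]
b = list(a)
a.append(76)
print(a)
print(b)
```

Key concept: list() constructor creates copy.
Step by step:
`a = [8, 2, 3]` → a = [8, 2, 3]
`b = list(a)` → b = [8, 2, 3]
`a.append(76)` → a = [8, 2, 3, 76]
`print(a)` → prints [8, 2, 3, 76]
`print(b)` → prints [8, 2, 3]

Answer:
[8, 2, 3, 76]
[8, 2, 3]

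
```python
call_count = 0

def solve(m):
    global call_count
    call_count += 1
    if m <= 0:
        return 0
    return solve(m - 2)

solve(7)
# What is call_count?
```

Linear recursion stepping by 2: 5 calls from m=7 down to ≤0.

Answer: 5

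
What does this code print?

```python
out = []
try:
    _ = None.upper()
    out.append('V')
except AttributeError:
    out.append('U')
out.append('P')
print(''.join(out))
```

Execution trace: 'U' (except AttributeError) → 'P' (after the try/except). Output: UP

Answer: UP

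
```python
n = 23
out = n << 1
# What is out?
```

Trace:
`n = 23` → n = 23
`out = n << 1` → out = 46
So out = 46

Answer: 46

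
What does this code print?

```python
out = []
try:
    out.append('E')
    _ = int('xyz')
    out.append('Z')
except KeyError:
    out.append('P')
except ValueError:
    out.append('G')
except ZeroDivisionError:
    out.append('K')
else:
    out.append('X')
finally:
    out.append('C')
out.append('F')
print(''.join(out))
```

Execution trace: 'E' (try body) → 'G' (except ValueError) → 'C' (finally) → 'F' (after the try/except). Output: EGCF

Answer: EGCF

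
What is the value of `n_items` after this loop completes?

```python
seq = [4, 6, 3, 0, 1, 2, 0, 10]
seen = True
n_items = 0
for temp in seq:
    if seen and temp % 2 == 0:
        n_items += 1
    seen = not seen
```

Count even values at even positions
`n_items` takes the values: 0 → 1 → 2

Answer: 2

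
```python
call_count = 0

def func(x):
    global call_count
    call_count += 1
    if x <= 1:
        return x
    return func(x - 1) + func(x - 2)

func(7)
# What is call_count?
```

Calls(x) = 1 + Calls(x-1) + Calls(x-2); Calls(0)=Calls(1)=1. For x=7 this gives 41.

Answer: 41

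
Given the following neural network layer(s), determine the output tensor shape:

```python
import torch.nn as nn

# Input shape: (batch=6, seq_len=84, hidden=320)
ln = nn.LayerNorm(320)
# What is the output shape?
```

Input: (6, 84, 320) -> Output: (6, 84, 320)

Answer: (6, 84, 320)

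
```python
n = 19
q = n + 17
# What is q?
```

Trace:
`n = 19` → n = 19
`q = n + 17` → q = 36
So q = 36

Answer: 36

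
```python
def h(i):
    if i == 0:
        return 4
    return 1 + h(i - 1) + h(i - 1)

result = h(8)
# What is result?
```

h(i) = 1 + 2·h(i-1), h(0)=4. Closed form: (4+1)·2^8 - 1 = 1279.

Answer: 1279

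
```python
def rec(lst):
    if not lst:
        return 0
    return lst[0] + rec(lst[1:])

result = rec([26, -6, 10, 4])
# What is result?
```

26 + (-6) + 10 + 4 + 0 = 34

Answer: 34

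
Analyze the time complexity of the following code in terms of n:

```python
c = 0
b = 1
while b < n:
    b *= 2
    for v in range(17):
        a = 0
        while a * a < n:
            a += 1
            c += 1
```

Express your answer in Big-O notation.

Each loop level contributes: log n × 1 × √n. Multiplying the contributions gives O(√n log n).

Answer: O(√n log n)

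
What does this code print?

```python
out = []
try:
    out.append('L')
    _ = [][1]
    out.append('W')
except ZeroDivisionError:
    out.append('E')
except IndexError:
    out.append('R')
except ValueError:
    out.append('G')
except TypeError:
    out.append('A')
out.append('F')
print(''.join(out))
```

Execution trace: 'L' (try body) → 'R' (except IndexError) → 'F' (after the try/except). Output: LRF

Answer: LRF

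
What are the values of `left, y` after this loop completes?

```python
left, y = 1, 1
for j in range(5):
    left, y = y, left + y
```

Fibonacci: after 5 iterations
`left, y` takes the values: (1, 1) → (1, 2) → (2, 3) → (3, 5) → (5, 8) → (8, 13)

Answer: 8, 13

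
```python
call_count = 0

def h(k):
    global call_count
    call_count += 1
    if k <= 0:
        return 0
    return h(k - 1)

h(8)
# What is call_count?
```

Linear recursion stepping by 1: 9 calls from k=8 down to ≤0.

Answer: 9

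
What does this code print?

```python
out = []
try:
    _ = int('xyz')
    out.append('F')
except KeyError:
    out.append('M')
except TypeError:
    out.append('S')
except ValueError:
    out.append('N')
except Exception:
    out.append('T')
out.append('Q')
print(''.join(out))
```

Execution trace: 'N' (except ValueError) → 'Q' (after the try/except). Output: NQ

Answer: NQ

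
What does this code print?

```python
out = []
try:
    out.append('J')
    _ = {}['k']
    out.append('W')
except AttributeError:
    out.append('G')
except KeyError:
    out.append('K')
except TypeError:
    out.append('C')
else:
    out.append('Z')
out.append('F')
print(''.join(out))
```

Execution trace: 'J' (try body) → 'K' (except KeyError) → 'F' (after the try/except). Output: JKF

Answer: JKF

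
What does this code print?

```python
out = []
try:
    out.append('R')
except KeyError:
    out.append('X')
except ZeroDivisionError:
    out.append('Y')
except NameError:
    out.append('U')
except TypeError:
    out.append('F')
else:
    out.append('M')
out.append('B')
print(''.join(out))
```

Execution trace: 'R' (try body, no exception) → 'M' (else) → 'B' (after the try/except). Output: RMB

Answer: RMB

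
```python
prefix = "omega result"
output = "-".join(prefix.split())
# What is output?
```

Trace:
`prefix = "omega result"` → prefix = 'omega result'
`output = "-".join(prefix.split())` → output = 'omega-result'
So output = 'omega-result'

Answer: 'omega-result'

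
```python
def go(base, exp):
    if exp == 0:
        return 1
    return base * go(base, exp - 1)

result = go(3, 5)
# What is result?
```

go(3, 5) = 3 * 3 * 3 * 3 * 3 = 243

Answer: 243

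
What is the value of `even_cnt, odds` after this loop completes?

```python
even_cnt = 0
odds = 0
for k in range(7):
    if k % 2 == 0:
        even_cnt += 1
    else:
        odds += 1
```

Count evens and odds in range(7)
`even_cnt, odds` takes the values: (0, 0) → (1, 0) → (1, 1) → (2, 1) → (2, 2) → (3, 2) → (3, 3) → (4, 3)

Answer: 4, 3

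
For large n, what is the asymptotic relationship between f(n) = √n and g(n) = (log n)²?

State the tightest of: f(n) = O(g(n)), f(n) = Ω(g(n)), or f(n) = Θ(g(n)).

√n vs (log n)²: f(n) = Ω(g(n)) but not O(g(n)) — √n grows strictly faster than (log n)².

Answer: f(n) = Ω(g(n)) but not O(g(n)) — √n grows strictly faster than (log n)².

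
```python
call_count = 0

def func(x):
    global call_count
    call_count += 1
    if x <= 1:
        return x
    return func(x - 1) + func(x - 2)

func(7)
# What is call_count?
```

Calls(x) = 1 + Calls(x-1) + Calls(x-2); Calls(0)=Calls(1)=1. For x=7 this gives 41.

Answer: 41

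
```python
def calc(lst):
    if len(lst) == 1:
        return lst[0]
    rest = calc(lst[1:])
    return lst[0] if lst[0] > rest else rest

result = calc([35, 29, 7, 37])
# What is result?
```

Recursive max over [35, 29, 7, 37] = 37

Answer: 37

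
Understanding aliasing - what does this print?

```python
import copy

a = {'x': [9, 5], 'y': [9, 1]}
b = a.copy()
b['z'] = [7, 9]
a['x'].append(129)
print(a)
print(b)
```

Key concept: shallow copy of dict with mutable values.
Step by step:
`a = {'x': [9, 5], 'y': [9, 1]}` → a = {'x': [9, 5], 'y': [9, 1]}
`b = a.copy()` → b = {'x': [9, 5], 'y': [9, 1]}
`b['z'] = [7, 9]` → b = {'x': [9, 5], 'y': [9, 1], 'z': [7, 9]}
`a['x'].append(129)` → a = {'x': [9, 5, 129], 'y': [9, 1]}; b = {'x': [9, 5, 129], 'y': [9, 1], 'z': [7, 9]}
`print(a)` → prints {'x': [9, 5, 129], 'y': [9, 1]}
`print(b)` → prints {'x': [9, 5, 129], 'y': [9, 1], 'z': [7, 9]}

Answer:
{'x': [9, 5, 129], 'y': [9, 1]}
{'x': [9, 5, 129], 'y': [9, 1], 'z': [7, 9]}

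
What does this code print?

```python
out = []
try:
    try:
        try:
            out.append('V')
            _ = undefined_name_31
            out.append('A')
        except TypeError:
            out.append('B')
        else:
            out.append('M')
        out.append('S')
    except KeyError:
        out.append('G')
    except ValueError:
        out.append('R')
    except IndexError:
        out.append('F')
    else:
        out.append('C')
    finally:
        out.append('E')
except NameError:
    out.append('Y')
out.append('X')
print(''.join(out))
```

Execution trace: 'V' (inner try body) → 'E' (finally) → 'Y' (outer except NameError) → 'X' (after the try/except). Output: VEYX

Answer: VEYX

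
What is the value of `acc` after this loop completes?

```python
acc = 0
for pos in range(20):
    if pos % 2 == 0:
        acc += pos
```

Sum of even numbers 0 to 19
`acc` takes the values: 0 → 2 → 6 → 12 → 20 → 30 → 42 → 56 → 72 → 90

Answer: 90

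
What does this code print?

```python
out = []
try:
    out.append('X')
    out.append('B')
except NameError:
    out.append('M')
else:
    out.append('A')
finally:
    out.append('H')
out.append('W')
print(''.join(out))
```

Execution trace: 'X' (try body) → 'B' (try body, no exception) → 'A' (else) → 'H' (finally) → 'W' (after the try/except). Output: XBAHW

Answer: XBAHW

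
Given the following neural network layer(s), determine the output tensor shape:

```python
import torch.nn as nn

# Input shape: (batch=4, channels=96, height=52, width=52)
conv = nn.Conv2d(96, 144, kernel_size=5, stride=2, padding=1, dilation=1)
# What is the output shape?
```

Input: (4, 96, 52, 52) -> Output: (4, 144, 25, 25)

Answer: (4, 144, 25, 25)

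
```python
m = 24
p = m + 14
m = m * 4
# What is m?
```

Trace:
`m = 24` → m = 24
`p = m + 14` → p = 38
`m = m * 4` → m = 96
So m = 96

Answer: 96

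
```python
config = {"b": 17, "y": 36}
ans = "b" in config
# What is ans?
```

Trace:
`config = {"b": 17, "y": 36}` → config = {'b': 17, 'y': 36}
`ans = "b" in config` → ans = True
So ans = True

Answer: True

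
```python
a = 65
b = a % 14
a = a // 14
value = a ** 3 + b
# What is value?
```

Trace:
`a = 65` → a = 65
`b = a % 14` → b = 9
`a = a // 14` → a = 4
`value = a ** 3 + b` → value = 73
So value = 73

Answer: 73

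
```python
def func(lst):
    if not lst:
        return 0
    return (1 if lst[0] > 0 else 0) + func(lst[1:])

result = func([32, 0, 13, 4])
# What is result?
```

Count of positive elements in [32, 0, 13, 4] = 3

Answer: 3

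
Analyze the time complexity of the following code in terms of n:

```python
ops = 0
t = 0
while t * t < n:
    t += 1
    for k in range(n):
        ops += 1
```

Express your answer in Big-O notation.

Each loop level contributes: √n × n. Multiplying the contributions gives O(n√n).

Answer: O(n√n)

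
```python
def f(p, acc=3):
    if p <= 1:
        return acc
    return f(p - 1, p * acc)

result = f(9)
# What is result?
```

Accumulator trace (n, acc): (9, 3) -> (8, 27) -> (7, 216) -> (6, 1512) -> (5, 9072) -> (4, 45360) -> (3, 181440) -> (2, 544320) -> (1, 1088640) -> return 1088640

Answer: 1088640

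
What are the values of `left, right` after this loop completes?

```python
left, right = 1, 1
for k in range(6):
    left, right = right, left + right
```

Fibonacci: after 6 iterations
`left, right` takes the values: (1, 1) → (1, 2) → (2, 3) → (3, 5) → (5, 8) → (8, 13) → (13, 21)

Answer: 13, 21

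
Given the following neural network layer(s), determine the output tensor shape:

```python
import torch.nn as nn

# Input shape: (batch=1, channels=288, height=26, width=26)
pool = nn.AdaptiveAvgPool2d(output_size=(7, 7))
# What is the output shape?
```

Input: (1, 288, 26, 26) -> Output: (1, 288, 7, 7)

Answer: (1, 288, 7, 7)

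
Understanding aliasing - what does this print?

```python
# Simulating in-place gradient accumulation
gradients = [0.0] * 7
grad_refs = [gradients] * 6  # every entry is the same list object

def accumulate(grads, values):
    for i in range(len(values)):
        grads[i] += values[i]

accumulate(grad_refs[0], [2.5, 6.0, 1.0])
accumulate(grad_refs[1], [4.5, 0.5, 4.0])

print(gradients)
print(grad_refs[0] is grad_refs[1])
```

Key concept: gradient accumulation aliasing.
Step by step:
`gradients = [0.0] * 7` → gradients = [0.0, 0.0, 0.0, 0.0, 0.0, 0.0, 0.0]
`grad_refs = [gradients] * 6` → grad_refs = [[0.0, 0.0, 0.0, 0.0, 0.0, 0.0, 0.0], [0.0, 0.0, 0.0, 0.0, 0.0, 0.0, 0.0], [0.0, 0.0, 0.0, 0.0, 0.0, 0.0, 0.0], [0.0, 0.0, 0.0, 0.0, 0.0, 0.0, 0.0], [0.0, 0.0, 0.0, 0.0, 0.0, 0.0, 0.0], [0.0, 0.0, 0.0, 0.0, 0.0, 0.0, 0.0]]
`accumulate(grad_refs[0], [2.5, 6.0, 1.0])` → gradients = [2.5, 6.0, 1.0, 0.0, 0.0, 0.0, 0.0]; grad_refs = [[2.5, 6.0, 1.0, 0.0, 0.0, 0.0, 0.0], [2.5, 6.0, 1.0, 0.0, 0.0, 0.0, 0.0], [2.5, 6.0, 1.0, 0.0, 0.0, 0.0, 0.0], [2.5, 6.0, 1.0, 0.0, 0.0, 0.0, 0.0], [2.5, 6.0, 1.0, 0.0, 0.0, 0.0, 0.0], [2.5, 6.0, 1.0, 0.0, 0.0, 0.0, 0.0]]
`accumulate(grad_refs[1], [4.5, 0.5, 4.0])` → gradients = [7.0, 6.5, 5.0, 0.0, 0.0, 0.0, 0.0]; grad_refs = [[7.0, 6.5, 5.0, 0.0, 0.0, 0.0, 0.0], [7.0, 6.5, 5.0, 0.0, 0.0, 0.0, 0.0], [7.0, 6.5, 5.0, 0.0, 0.0, 0.0, 0.0], [7.0, 6.5, 5.0, 0.0, 0.0, 0.0, 0.0], [7.0, 6.5, 5.0, 0.0, 0.0, 0.0, 0.0], [7.0, 6.5, 5.0, 0.0, 0.0, 0.0, 0.0]]
`print(gradients)` → prints [7.0, 6.5, 5.0, 0.0, 0.0, 0.0, 0.0]
`print(grad_refs[0] is grad_refs[1])` → prints True

Answer:
[7.0, 6.5, 5.0, 0.0, 0.0, 0.0, 0.0]
True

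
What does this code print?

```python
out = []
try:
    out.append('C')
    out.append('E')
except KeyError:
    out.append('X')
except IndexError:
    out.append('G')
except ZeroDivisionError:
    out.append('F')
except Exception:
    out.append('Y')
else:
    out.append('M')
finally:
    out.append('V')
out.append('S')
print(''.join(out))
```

Execution trace: 'C' (try body) → 'E' (try body, no exception) → 'M' (else) → 'V' (finally) → 'S' (after the try/except). Output: CEMVS

Answer: CEMVS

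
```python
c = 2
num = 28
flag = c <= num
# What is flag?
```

Trace:
`c = 2` → c = 2
`num = 28` → num = 28
`flag = c <= num` → flag = True
So flag = True

Answer: True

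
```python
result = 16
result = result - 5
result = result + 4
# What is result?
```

Trace:
`result = 16` → result = 16
`result = result - 5` → result = 11
`result = result + 4` → result = 15
So result = 15

Answer: 15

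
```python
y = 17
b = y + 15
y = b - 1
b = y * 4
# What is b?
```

Trace:
`y = 17` → y = 17
`b = y + 15` → b = 32
`y = b - 1` → y = 31
`b = y * 4` → b = 124
So b = 124

Answer: 124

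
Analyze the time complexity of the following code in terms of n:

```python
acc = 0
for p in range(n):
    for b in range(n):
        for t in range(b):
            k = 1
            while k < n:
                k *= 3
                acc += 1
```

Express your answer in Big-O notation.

Each loop level contributes: n × n × n × log n. Multiplying the contributions gives O(n^3 log n).

Answer: O(n^3 log n)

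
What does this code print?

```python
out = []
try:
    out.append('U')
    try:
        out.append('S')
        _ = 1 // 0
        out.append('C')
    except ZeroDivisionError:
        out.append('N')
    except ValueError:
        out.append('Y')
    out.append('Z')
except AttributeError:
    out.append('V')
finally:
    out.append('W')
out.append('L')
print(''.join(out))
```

Execution trace: 'U' (try body) → 'S' (inner try body) → 'N' (inner except ZeroDivisionError) → 'Z' (try body, no exception) → 'W' (finally) → 'L' (after the try/except). Output: USNZWL

Answer: USNZWL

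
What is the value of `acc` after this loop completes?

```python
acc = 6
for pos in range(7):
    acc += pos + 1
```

Start at 6, add 1 to 7 = 34
`acc` takes the values: 6 → 7 → 9 → 12 → 16 → 21 → 27 → 34

Answer: 34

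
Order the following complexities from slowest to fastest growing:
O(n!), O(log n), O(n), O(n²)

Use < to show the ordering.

Ordered by growth rate: O(log n) < O(n) < O(n²) < O(n!)

Answer: O(log n) < O(n) < O(n²) < O(n!)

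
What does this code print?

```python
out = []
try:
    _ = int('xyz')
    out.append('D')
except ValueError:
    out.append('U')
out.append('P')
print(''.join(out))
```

Execution trace: 'U' (except ValueError) → 'P' (after the try/except). Output: UP

Answer: UP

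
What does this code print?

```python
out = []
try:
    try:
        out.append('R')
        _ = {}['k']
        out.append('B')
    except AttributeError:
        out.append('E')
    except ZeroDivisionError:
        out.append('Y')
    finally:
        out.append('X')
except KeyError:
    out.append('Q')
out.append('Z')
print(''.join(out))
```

Execution trace: 'R' (try body) → 'X' (finally) → 'Q' (outer except KeyError) → 'Z' (after the try/except). Output: RXQZ

Answer: RXQZ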